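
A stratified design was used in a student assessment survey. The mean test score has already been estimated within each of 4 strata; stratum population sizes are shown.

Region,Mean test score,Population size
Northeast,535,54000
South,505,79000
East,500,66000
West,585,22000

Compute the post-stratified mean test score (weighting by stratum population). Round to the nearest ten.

Σ Nₕ·x̄ₕ = 114655000
Σ Nₕ = 221000
Overall mean = 114655000 / 221000 = 518.8009

520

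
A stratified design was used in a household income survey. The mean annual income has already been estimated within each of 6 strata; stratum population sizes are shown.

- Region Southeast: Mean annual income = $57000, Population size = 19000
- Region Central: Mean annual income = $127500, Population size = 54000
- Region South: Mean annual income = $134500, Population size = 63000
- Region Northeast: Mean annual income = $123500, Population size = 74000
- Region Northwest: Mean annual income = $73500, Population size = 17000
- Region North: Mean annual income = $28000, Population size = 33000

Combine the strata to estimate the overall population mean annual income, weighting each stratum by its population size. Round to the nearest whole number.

106746

Σ Nₕ·x̄ₕ = 57000×19000 + 127500×54000 + 134500×63000 + 123500×74000 + 73500×17000 + 28000×33000
  = 27754000000
Σ Nₕ = 260000
Overall mean = 27754000000 / 260000 = 106746.15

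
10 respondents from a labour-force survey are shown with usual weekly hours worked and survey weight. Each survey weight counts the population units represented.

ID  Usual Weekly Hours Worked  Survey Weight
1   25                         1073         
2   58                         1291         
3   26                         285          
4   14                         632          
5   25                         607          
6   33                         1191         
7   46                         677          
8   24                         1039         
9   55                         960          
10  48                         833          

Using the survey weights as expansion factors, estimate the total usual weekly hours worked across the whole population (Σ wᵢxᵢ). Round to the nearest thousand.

321000

Weighted total = 321301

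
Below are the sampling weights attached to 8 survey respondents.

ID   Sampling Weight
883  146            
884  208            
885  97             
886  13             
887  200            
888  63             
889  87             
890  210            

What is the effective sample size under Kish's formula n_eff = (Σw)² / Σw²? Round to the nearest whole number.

6

Σ wᵢ = 146 + 208 + 97 + 13 + 200 + 63 + 87 + 210 = 1024
Σ wᵢ² = 21316 + 43264 + 9409 + 169 + 40000 + 3969 + 7569 + 44100 = 169796
n_eff = 1024² / 169796 = 1048576 / 169796 = 6.1755047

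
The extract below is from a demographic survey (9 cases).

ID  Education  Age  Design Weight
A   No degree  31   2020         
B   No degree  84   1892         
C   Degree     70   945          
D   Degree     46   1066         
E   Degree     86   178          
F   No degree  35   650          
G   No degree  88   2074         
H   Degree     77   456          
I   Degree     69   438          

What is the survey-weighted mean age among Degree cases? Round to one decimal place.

Degree rows: C, D, E, H, I
Weighted sum = 70×945 + 46×1066 + 86×178 + 77×456 + 69×438
  = 66150 + 49036 + 15308 + 35112 + 30222 = 195828
Sum of weights = 945 + 1066 + 178 + 456 + 438 = 3083
Weighted mean = 195828 / 3083 = 63.518651

63.5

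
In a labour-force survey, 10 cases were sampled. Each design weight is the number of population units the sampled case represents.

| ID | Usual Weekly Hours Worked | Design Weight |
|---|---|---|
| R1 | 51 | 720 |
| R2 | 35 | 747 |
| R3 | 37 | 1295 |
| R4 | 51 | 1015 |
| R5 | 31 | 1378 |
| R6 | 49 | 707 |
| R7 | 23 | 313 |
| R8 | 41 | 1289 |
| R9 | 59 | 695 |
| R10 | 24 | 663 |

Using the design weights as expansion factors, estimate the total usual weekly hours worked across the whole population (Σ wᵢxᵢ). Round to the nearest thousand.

357000

Weighted total = 51×720 + 35×747 + 37×1295 + 51×1015 + 31×1378 + 49×707 + 23×313 + 41×1289 + 59×695 + 24×663
  = 36720 + 26145 + 47915 + 51765 + 42718 + 34643 + 7199 + 52849 + 41005 + 15912 = 356871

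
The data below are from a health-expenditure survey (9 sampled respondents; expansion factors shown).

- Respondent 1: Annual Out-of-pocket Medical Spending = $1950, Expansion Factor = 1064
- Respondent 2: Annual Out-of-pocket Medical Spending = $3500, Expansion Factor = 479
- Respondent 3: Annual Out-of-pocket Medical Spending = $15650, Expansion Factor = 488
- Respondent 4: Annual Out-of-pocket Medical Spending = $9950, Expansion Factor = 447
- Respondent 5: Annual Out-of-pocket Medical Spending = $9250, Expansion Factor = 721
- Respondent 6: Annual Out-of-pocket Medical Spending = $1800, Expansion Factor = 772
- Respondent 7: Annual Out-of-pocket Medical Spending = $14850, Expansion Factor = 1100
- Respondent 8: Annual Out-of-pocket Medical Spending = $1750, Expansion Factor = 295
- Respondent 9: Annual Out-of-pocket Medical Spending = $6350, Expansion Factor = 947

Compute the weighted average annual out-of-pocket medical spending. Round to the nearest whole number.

7407

Weighted sum = 1950×1064 + 3500×479 + 15650×488 + 9950×447 + 9250×721 + 1800×772 + 14850×1100 + 1750×295 + 6350×947
  = 46759700
Sum of weights = 1064 + 479 + 488 + 447 + 721 + 772 + 1100 + 295 + 947 = 6313
Weighted mean = 46759700 / 6313 = 7406.8905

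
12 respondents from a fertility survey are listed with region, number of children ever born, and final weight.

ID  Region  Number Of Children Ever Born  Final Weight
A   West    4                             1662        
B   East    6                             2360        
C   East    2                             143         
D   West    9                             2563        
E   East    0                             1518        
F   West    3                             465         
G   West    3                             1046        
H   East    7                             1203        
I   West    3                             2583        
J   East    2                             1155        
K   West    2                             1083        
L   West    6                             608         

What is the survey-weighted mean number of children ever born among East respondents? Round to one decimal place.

3.9

East rows: B, C, E, H, J
Weighted sum = 6×2360 + 2×143 + 0×1518 + 7×1203 + 2×1155
  = 25177
Sum of weights = 6379
Weighted mean = 25177 / 6379 = 3.9468569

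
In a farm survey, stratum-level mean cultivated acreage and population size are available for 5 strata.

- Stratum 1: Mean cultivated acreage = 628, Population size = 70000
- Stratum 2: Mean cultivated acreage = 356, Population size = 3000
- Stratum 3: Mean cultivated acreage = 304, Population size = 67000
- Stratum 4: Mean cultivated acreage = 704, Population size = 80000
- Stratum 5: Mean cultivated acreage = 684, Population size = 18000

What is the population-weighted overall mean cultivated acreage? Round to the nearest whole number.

Σ Nₕ·x̄ₕ = 628×70000 + 356×3000 + 304×67000 + 704×80000 + 684×18000
  = 43960000 + 1068000 + 20368000 + 56320000 + 12312000 = 134028000
Σ Nₕ = 70000 + 3000 + 67000 + 80000 + 18000 = 238000
Overall mean = 134028000 / 238000 = 563.14286

563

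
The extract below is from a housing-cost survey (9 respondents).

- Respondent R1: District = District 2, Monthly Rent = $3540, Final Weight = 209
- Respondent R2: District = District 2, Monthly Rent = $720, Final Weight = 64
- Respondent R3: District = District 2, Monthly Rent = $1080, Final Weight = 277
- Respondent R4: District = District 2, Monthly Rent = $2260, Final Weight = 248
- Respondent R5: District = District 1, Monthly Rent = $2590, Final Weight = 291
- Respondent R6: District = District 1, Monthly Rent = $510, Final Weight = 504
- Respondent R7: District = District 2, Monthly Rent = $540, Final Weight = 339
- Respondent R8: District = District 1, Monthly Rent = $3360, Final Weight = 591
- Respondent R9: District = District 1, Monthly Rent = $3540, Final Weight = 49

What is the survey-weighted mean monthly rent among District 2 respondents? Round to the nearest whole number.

1608

District 2 rows: R1, R2, R3, R4, R7
Weighted sum = 1828640
Sum of weights = 209 + 64 + 277 + 248 + 339 = 1137
Weighted mean = 1828640 / 1137 = 1608.3026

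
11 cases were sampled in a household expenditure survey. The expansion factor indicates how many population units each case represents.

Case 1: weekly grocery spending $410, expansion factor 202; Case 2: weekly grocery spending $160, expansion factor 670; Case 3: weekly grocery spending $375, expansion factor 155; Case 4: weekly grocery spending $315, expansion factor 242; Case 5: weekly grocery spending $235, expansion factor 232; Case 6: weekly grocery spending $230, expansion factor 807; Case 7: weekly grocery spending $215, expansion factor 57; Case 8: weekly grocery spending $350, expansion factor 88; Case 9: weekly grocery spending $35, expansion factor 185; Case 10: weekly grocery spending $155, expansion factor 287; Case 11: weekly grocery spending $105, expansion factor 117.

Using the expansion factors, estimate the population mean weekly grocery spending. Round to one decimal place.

Weighted sum = 410×202 + 160×670 + 375×155 + 315×242 + 235×232 + 230×807 + 215×57 + 350×88 + 35×185 + 155×287 + 105×117
  = 82820 + 107200 + 58125 + 76230 + 54520 + 185610 + 12255 + 30800 + 6475 + 44485 + 12285 = 670805
Sum of weights = 202 + 670 + 155 + 242 + 232 + 807 + 57 + 88 + 185 + 287 + 117 = 3042
Weighted mean = 670805 / 3042 = 220.51446

220.5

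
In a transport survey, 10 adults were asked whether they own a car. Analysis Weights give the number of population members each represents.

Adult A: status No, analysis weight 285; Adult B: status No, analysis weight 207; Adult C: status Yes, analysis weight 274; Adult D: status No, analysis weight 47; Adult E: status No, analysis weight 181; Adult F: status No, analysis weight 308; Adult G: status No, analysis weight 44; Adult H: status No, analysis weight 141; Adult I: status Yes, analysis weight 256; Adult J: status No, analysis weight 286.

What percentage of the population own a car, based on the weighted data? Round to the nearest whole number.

Sum of weights for 'Yes' = 274 + 256 = 530
Total weight = 285 + 207 + 274 + 47 + 181 + 308 + 44 + 141 + 256 + 286 = 2029
Weighted proportion = 530 / 2029 = 0.26121242 → 26.121242%

26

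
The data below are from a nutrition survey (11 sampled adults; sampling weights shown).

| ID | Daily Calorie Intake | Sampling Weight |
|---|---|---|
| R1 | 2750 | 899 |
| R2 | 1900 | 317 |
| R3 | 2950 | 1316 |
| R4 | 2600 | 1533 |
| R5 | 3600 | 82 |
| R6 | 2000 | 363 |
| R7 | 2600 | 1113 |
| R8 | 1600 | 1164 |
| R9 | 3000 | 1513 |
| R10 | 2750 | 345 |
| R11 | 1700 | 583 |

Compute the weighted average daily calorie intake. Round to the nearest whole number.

2514

Weighted sum = 2750×899 + 1900×317 + 2950×1316 + 2600×1533 + 3600×82 + 2000×363 + 2600×1113 + 1600×1164 + 3000×1513 + 2750×345 + 1700×583
  = 23198800
Sum of weights = 899 + 317 + 1316 + 1533 + 82 + 363 + 1113 + 1164 + 1513 + 345 + 583 = 9228
Weighted mean = 23198800 / 9228 = 2513.9575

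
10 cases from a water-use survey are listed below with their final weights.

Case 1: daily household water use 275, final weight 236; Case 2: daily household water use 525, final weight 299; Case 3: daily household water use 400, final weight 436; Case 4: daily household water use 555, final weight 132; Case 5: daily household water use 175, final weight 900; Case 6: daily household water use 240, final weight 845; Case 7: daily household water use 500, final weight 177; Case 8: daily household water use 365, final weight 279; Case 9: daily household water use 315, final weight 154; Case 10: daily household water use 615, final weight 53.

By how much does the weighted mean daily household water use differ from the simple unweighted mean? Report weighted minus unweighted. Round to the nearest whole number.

-83

Unweighted sum = 3965
Unweighted mean = 3965 / 10 = 396.5
Weighted sum = 275×236 + 525×299 + 400×436 + 555×132 + 175×900 + 240×845 + 500×177 + 365×279 + 315×154 + 615×53
  = 64900 + 156975 + 174400 + 73260 + 157500 + 202800 + 88500 + 101835 + 48510 + 32595 = 1101275
Sum of weights = 3511
Weighted mean = 1101275 / 3511 = 313.6642
Difference (weighted minus unweighted) = -82.835802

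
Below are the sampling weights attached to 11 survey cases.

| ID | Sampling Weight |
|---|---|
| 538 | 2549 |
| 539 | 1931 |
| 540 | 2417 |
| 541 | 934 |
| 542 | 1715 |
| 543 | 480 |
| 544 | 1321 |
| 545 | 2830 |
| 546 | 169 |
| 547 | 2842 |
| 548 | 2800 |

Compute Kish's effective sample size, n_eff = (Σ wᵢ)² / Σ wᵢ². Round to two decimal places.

8.72

Σ wᵢ = 2549 + 1931 + 2417 + 934 + 1715 + 480 + 1321 + 2830 + 169 + 2842 + 2800 = 19988
Σ wᵢ² = 45811498
n_eff = 19988² / 45811498 = 399520144 / 45811498 = 8.7209579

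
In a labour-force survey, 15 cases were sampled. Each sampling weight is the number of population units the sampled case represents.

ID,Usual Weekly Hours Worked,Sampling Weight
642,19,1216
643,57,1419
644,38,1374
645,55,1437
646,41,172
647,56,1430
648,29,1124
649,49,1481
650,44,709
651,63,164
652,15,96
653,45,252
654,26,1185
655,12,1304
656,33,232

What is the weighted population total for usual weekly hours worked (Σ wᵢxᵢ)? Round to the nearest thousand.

Weighted total = 535953

536000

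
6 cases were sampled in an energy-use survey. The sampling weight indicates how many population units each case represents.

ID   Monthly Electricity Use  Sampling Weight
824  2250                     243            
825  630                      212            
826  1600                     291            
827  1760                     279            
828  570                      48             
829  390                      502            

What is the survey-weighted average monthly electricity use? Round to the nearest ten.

Weighted sum = 2250×243 + 630×212 + 1600×291 + 1760×279 + 570×48 + 390×502
  = 546750 + 133560 + 465600 + 491040 + 27360 + 195780 = 1860090
Sum of weights = 243 + 212 + 291 + 279 + 48 + 502 = 1575
Weighted mean = 1860090 / 1575 = 1181.0095

1180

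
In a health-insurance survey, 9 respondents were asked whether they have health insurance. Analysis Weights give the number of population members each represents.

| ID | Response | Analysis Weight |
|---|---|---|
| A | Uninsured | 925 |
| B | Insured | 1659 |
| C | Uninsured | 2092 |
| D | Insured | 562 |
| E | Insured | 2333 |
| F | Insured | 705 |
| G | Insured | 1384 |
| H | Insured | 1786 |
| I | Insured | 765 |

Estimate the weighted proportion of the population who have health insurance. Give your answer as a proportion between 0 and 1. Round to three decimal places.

0.753

Sum of weights for 'Insured' = 1659 + 562 + 2333 + 705 + 1384 + 1786 + 765 = 9194
Total weight = 12211
Weighted proportion = 9194 / 12211 = 0.75292769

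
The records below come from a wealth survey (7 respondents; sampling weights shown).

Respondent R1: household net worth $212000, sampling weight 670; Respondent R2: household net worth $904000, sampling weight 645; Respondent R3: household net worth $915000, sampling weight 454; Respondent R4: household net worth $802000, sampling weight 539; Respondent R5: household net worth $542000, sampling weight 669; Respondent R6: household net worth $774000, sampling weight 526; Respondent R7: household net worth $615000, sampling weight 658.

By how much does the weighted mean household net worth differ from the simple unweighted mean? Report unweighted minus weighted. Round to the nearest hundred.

Unweighted sum = 212000 + 904000 + 915000 + 802000 + 542000 + 774000 + 615000 = 4764000
Unweighted mean = 4764000 / 7 = 680571.43
Weighted sum = 2747200000
Sum of weights = 670 + 645 + 454 + 539 + 669 + 526 + 658 = 4161
Weighted mean = 2747200000 / 4161 = 660225.91
Difference (unweighted minus weighted) = 20345.521

20300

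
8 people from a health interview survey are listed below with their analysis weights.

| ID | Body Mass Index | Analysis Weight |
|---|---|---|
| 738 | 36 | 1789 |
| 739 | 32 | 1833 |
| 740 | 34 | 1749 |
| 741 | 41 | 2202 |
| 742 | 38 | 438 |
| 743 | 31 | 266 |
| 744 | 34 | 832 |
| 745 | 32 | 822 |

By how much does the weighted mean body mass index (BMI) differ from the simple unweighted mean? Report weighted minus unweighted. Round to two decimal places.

0.72

Unweighted sum = 36 + 32 + 34 + 41 + 38 + 31 + 34 + 32 = 278
Unweighted mean = 278 / 8 = 34.75
Weighted sum = 352290
Sum of weights = 1789 + 1833 + 1749 + 2202 + 438 + 266 + 832 + 822 = 9931
Weighted mean = 352290 / 9931 = 35.473769
Difference (weighted minus unweighted) = 0.72376901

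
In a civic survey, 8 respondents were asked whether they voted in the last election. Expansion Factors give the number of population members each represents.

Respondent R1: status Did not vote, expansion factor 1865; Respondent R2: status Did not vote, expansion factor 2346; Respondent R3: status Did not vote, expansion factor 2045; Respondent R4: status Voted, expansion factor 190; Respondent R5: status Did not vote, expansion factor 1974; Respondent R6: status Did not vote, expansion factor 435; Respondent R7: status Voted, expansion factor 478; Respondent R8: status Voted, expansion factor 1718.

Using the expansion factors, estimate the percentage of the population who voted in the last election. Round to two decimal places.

Sum of weights for 'Voted' = 190 + 478 + 1718 = 2386
Total weight = 1865 + 2346 + 2045 + 190 + 1974 + 435 + 478 + 1718 = 11051
Weighted proportion = 2386 / 11051 = 0.21590806 → 21.590806%

21.59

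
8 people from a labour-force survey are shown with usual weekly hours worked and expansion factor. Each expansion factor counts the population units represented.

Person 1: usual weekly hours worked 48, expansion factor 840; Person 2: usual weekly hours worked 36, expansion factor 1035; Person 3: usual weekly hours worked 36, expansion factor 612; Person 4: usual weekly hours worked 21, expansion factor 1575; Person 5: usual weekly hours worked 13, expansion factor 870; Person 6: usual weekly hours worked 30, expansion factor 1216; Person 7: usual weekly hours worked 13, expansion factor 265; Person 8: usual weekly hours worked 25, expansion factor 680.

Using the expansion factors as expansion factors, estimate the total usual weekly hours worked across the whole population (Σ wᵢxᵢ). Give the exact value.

200922

Weighted total = 48×840 + 36×1035 + 36×612 + 21×1575 + 13×870 + 30×1216 + 13×265 + 25×680
  = 200922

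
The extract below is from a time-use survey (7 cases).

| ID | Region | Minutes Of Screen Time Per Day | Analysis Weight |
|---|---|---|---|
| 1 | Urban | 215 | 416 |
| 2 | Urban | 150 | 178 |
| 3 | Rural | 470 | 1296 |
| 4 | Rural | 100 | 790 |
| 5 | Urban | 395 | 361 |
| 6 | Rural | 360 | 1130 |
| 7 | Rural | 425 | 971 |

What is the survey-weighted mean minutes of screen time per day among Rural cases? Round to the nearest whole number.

360

Rural rows: 3, 4, 6, 7
Weighted sum = 1507595
Sum of weights = 1296 + 790 + 1130 + 971 = 4187
Weighted mean = 1507595 / 4187 = 360.06568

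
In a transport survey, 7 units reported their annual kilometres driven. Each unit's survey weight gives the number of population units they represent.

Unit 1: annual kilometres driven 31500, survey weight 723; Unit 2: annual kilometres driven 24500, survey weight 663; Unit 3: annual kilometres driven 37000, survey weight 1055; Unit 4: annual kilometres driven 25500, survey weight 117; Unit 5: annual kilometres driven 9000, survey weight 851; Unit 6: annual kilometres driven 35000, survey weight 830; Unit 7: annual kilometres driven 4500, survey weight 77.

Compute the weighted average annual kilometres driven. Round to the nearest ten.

Weighted sum = 31500×723 + 24500×663 + 37000×1055 + 25500×117 + 9000×851 + 35000×830 + 4500×77
  = 22774500 + 16243500 + 39035000 + 2983500 + 7659000 + 29050000 + 346500 = 118092000
Sum of weights = 723 + 663 + 1055 + 117 + 851 + 830 + 77 = 4316
Weighted mean = 118092000 / 4316 = 27361.446

27360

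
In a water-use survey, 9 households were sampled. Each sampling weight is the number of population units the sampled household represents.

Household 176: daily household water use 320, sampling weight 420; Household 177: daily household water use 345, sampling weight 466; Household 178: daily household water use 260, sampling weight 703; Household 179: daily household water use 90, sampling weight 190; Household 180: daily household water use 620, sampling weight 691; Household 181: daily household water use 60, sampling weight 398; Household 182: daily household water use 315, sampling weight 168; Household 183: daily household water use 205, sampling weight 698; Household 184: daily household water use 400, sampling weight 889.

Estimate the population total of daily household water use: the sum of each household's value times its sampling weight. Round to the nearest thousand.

Weighted total = 320×420 + 345×466 + 260×703 + 90×190 + 620×691 + 60×398 + 315×168 + 205×698 + 400×889
  = 1498960

1499000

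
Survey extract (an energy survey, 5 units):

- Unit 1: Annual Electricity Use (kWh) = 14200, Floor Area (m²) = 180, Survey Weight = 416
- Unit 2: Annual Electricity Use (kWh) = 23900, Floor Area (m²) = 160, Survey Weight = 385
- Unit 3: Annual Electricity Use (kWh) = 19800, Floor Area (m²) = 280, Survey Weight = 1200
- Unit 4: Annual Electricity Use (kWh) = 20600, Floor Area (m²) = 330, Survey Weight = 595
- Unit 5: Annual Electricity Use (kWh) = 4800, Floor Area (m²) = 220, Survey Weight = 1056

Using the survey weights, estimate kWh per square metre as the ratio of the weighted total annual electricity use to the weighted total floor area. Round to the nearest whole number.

62

Σ wᵢ·y = 14200×416 + 23900×385 + 19800×1200 + 20600×595 + 4800×1056
  = 5907200 + 9201500 + 23760000 + 12257000 + 5068800 = 56194500
Σ wᵢ·x = 180×416 + 160×385 + 280×1200 + 330×595 + 220×1056
  = 74880 + 61600 + 336000 + 196350 + 232320 = 901150
Ratio = 56194500 / 901150 = 62.358653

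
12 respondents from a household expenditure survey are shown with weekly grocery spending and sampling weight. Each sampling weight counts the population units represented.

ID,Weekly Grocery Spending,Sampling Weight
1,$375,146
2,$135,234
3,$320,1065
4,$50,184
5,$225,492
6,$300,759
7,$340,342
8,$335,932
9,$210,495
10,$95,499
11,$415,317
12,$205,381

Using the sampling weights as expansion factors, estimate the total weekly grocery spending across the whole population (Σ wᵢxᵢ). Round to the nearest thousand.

1564000

Weighted total = 375×146 + 135×234 + 320×1065 + 50×184 + 225×492 + 300×759 + 340×342 + 335×932 + 210×495 + 95×499 + 415×317 + 205×381
  = 1564255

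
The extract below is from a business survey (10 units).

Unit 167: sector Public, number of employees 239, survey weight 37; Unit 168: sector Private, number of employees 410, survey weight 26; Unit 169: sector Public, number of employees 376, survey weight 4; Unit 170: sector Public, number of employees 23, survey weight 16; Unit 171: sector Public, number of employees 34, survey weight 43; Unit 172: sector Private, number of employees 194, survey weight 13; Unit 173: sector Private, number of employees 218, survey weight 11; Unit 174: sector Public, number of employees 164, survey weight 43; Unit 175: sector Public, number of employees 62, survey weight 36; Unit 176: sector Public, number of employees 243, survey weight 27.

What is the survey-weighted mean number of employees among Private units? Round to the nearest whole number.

312

Private rows: 168, 172, 173
Weighted sum = 410×26 + 194×13 + 218×11
  = 10660 + 2522 + 2398 = 15580
Sum of weights = 26 + 13 + 11 = 50
Weighted mean = 15580 / 50 = 311.6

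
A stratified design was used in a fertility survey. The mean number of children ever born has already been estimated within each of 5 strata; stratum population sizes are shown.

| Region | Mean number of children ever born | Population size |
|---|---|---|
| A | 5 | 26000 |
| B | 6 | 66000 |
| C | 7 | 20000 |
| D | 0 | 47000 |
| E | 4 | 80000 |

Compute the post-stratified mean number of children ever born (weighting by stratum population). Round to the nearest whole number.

4

Σ Nₕ·x̄ₕ = 5×26000 + 6×66000 + 7×20000 + 0×47000 + 4×80000
  = 130000 + 396000 + 140000 + 0 + 320000 = 986000
Σ Nₕ = 26000 + 66000 + 20000 + 47000 + 80000 = 239000
Overall mean = 986000 / 239000 = 4.125523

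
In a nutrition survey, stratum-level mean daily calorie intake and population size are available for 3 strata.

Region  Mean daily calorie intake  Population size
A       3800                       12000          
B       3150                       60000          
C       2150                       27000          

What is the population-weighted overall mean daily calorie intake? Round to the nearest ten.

Σ Nₕ·x̄ₕ = 3800×12000 + 3150×60000 + 2150×27000
  = 292650000
Σ Nₕ = 12000 + 60000 + 27000 = 99000
Overall mean = 292650000 / 99000 = 2956.0606

2960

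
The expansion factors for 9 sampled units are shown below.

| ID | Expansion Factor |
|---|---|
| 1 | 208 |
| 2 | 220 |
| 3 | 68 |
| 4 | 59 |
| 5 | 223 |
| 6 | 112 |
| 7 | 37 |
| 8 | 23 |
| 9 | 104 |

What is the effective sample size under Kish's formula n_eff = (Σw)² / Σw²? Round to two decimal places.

6.36

Σ wᵢ = 208 + 220 + 68 + 59 + 223 + 112 + 37 + 23 + 104 = 1054
Σ wᵢ² = 43264 + 48400 + 4624 + 3481 + 49729 + 12544 + 1369 + 529 + 10816 = 174756
n_eff = 1054² / 174756 = 1110916 / 174756 = 6.3569548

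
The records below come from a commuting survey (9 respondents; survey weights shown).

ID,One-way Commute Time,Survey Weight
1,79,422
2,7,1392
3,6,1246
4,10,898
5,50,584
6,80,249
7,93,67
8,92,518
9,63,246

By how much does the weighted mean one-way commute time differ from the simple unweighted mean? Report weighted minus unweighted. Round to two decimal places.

-21.66

Unweighted sum = 79 + 7 + 6 + 10 + 50 + 80 + 93 + 92 + 63 = 480
Unweighted mean = 480 / 9 = 53.333333
Weighted sum = 79×422 + 7×1392 + 6×1246 + 10×898 + 50×584 + 80×249 + 93×67 + 92×518 + 63×246
  = 33338 + 9744 + 7476 + 8980 + 29200 + 19920 + 6231 + 47656 + 15498 = 178043
Sum of weights = 422 + 1392 + 1246 + 898 + 584 + 249 + 67 + 518 + 246 = 5622
Weighted mean = 178043 / 5622 = 31.668979
Difference (weighted minus unweighted) = -21.664354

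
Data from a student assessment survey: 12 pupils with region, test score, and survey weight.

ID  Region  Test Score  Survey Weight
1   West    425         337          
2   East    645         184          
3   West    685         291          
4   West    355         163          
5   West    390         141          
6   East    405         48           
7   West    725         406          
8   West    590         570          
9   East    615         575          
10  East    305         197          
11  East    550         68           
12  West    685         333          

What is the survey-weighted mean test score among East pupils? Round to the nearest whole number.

East rows: 2, 6, 9, 10, 11
Weighted sum = 645×184 + 405×48 + 615×575 + 305×197 + 550×68
  = 118680 + 19440 + 353625 + 60085 + 37400 = 589230
Sum of weights = 184 + 48 + 575 + 197 + 68 = 1072
Weighted mean = 589230 / 1072 = 549.65485

550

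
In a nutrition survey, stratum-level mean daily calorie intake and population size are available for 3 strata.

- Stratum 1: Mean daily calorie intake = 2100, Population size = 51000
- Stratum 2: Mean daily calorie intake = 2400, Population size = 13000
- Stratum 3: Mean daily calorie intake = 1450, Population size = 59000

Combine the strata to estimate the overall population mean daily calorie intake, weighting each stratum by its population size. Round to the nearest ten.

1820

Σ Nₕ·x̄ₕ = 2100×51000 + 2400×13000 + 1450×59000
  = 107100000 + 31200000 + 85550000 = 223850000
Σ Nₕ = 51000 + 13000 + 59000 = 123000
Overall mean = 223850000 / 123000 = 1819.9187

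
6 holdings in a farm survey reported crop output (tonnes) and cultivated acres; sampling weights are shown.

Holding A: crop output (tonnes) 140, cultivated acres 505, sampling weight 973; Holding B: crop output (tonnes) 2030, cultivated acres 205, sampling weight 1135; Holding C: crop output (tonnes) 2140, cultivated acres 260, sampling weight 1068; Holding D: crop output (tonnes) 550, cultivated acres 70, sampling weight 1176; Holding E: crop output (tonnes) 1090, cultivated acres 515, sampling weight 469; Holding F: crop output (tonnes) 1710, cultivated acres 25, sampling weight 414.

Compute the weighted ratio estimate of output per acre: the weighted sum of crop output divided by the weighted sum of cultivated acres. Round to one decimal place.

4.9

Σ wᵢ·y = 140×973 + 2030×1135 + 2140×1068 + 550×1176 + 1090×469 + 1710×414
  = 136220 + 2304050 + 2285520 + 646800 + 511210 + 707940 = 6591740
Σ wᵢ·x = 505×973 + 205×1135 + 260×1068 + 70×1176 + 515×469 + 25×414
  = 491365 + 232675 + 277680 + 82320 + 241535 + 10350 = 1335925
Ratio = 6591740 / 1335925 = 4.9342141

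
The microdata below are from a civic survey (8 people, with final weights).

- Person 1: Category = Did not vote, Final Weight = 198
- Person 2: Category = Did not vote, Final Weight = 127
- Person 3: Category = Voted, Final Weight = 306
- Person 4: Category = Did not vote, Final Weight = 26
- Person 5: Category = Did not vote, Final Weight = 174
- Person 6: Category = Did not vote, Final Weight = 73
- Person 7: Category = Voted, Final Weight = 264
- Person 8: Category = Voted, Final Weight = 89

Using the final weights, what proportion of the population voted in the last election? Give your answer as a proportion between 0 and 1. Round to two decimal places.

Sum of weights for 'Voted' = 306 + 264 + 89 = 659
Total weight = 198 + 127 + 306 + 26 + 174 + 73 + 264 + 89 = 1257
Weighted proportion = 659 / 1257 = 0.52426412

0.52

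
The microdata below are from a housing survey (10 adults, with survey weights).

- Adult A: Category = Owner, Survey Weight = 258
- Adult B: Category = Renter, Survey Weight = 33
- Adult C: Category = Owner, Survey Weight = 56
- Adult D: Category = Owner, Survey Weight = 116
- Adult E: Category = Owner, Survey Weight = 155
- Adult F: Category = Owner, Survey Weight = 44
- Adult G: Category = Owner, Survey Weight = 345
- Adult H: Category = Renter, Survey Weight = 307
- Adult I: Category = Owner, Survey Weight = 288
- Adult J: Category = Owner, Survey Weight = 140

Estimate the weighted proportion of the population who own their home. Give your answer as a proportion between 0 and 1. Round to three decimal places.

0.805

Sum of weights for 'Owner' = 258 + 56 + 116 + 155 + 44 + 345 + 288 + 140 = 1402
Total weight = 258 + 33 + 56 + 116 + 155 + 44 + 345 + 307 + 288 + 140 = 1742
Weighted proportion = 1402 / 1742 = 0.80482204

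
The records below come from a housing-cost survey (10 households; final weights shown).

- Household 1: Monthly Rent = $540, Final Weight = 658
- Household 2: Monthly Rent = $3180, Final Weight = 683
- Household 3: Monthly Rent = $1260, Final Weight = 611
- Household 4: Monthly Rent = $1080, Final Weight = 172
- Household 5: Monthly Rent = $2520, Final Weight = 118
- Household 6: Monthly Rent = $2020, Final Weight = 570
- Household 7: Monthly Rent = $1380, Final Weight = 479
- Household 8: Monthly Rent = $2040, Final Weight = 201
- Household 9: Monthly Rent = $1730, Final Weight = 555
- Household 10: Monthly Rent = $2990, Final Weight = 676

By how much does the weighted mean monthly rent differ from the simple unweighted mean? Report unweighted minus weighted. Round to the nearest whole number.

Unweighted sum = 540 + 3180 + 1260 + 1080 + 2520 + 2020 + 1380 + 2040 + 1730 + 2990 = 18740
Unweighted mean = 18740 / 10 = 1874
Weighted sum = 8984090
Sum of weights = 658 + 683 + 611 + 172 + 118 + 570 + 479 + 201 + 555 + 676 = 4723
Weighted mean = 8984090 / 4723 = 1902.1999
Difference (unweighted minus weighted) = -28.199873

-28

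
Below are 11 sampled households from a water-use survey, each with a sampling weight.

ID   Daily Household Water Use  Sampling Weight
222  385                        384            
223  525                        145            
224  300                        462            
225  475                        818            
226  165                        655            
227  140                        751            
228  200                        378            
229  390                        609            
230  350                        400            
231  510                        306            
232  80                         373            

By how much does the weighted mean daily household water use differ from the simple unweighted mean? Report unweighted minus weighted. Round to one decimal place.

16.4

Unweighted sum = 385 + 525 + 300 + 475 + 165 + 140 + 200 + 390 + 350 + 510 + 80 = 3520
Unweighted mean = 3520 / 11 = 320
Weighted sum = 385×384 + 525×145 + 300×462 + 475×818 + 165×655 + 140×751 + 200×378 + 390×609 + 350×400 + 510×306 + 80×373
  = 1603340
Sum of weights = 384 + 145 + 462 + 818 + 655 + 751 + 378 + 609 + 400 + 306 + 373 = 5281
Weighted mean = 1603340 / 5281 = 303.60538
Difference (unweighted minus weighted) = 16.394622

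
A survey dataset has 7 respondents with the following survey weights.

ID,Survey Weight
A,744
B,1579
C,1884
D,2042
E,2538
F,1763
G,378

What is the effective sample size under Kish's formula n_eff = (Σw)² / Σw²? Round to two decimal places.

Σ wᵢ = 744 + 1579 + 1884 + 2042 + 2538 + 1763 + 378 = 10928
Σ wᵢ² = 553536 + 2493241 + 3549456 + 4169764 + 6441444 + 3108169 + 142884 = 20458494
n_eff = 10928² / 20458494 = 119421184 / 20458494 = 5.8372422

5.84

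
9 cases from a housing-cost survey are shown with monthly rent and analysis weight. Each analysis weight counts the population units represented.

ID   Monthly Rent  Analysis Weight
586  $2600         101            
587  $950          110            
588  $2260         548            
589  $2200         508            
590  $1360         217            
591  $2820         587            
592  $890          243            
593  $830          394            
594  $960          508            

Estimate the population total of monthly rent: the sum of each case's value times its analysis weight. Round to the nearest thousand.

Weighted total = 2600×101 + 950×110 + 2260×548 + 2200×508 + 1360×217 + 2820×587 + 890×243 + 830×394 + 960×508
  = 262600 + 104500 + 1238480 + 1117600 + 295120 + 1655340 + 216270 + 327020 + 487680 = 5704610

5705000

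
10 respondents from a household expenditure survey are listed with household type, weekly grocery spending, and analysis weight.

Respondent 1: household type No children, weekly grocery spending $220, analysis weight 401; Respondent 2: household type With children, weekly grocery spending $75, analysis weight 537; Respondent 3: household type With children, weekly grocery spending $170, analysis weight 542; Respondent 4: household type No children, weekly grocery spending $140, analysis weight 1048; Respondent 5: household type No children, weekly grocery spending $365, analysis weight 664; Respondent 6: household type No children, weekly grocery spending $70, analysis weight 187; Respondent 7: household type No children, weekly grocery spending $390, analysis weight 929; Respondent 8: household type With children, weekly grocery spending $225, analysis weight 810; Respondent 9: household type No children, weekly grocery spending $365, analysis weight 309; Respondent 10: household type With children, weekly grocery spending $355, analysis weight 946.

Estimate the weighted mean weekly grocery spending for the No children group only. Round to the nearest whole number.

No children rows: 1, 4, 5, 6, 7, 9
Weighted sum = 220×401 + 140×1048 + 365×664 + 70×187 + 390×929 + 365×309
  = 965485
Sum of weights = 3538
Weighted mean = 965485 / 3538 = 272.89005

273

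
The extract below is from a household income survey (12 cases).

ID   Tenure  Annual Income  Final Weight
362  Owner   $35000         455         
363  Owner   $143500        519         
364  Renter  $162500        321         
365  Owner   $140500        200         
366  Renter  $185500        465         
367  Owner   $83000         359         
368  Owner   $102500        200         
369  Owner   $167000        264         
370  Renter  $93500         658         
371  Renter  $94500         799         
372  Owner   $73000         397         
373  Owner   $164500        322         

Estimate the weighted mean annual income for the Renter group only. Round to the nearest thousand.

123000

Renter rows: 364, 366, 370, 371
Weighted sum = 162500×321 + 185500×465 + 93500×658 + 94500×799
  = 52162500 + 86257500 + 61523000 + 75505500 = 275448500
Sum of weights = 2243
Weighted mean = 275448500 / 2243 = 122803.61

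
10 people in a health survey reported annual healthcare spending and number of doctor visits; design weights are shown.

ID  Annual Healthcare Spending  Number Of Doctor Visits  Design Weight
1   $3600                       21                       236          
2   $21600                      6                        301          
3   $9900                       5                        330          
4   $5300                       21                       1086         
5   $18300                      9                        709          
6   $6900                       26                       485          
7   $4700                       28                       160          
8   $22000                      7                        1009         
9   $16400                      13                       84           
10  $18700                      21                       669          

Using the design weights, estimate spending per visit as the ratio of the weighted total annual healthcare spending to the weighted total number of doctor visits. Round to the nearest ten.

900

Σ wᵢ·y = 69533100
Σ wᵢ·x = 21×236 + 6×301 + 5×330 + 21×1086 + 9×709 + 26×485 + 28×160 + 7×1009 + 13×84 + 21×669
  = 4956 + 1806 + 1650 + 22806 + 6381 + 12610 + 4480 + 7063 + 1092 + 14049 = 76893
Ratio = 69533100 / 76893 = 904.28387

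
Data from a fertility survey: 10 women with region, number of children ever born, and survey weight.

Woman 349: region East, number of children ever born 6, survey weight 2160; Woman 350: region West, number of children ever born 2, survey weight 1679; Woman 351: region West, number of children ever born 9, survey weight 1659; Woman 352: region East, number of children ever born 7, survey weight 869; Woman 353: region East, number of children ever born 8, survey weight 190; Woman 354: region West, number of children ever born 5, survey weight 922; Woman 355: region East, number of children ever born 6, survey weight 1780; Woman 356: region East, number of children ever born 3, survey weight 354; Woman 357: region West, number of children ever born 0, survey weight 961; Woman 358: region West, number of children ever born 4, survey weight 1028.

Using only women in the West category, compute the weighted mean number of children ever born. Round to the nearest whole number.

West rows: 350, 351, 354, 357, 358
Weighted sum = 2×1679 + 9×1659 + 5×922 + 0×961 + 4×1028
  = 3358 + 14931 + 4610 + 0 + 4112 = 27011
Sum of weights = 1679 + 1659 + 922 + 961 + 1028 = 6249
Weighted mean = 27011 / 6249 = 4.3224516

4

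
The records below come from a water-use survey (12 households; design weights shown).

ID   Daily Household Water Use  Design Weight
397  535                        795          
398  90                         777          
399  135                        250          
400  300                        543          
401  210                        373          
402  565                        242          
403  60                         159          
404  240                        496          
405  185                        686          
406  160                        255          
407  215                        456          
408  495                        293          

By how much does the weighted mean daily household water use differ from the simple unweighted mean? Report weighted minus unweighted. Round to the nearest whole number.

6

Unweighted sum = 3190
Unweighted mean = 3190 / 12 = 265.83333
Weighted sum = 535×795 + 90×777 + 135×250 + 300×543 + 210×373 + 565×242 + 60×159 + 240×496 + 185×686 + 160×255 + 215×456 + 495×293
  = 425325 + 69930 + 33750 + 162900 + 78330 + 136730 + 9540 + 119040 + 126910 + 40800 + 98040 + 145035 = 1446330
Sum of weights = 795 + 777 + 250 + 543 + 373 + 242 + 159 + 496 + 686 + 255 + 456 + 293 = 5325
Weighted mean = 1446330 / 5325 = 271.61127
Difference (weighted minus unweighted) = 5.7779343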